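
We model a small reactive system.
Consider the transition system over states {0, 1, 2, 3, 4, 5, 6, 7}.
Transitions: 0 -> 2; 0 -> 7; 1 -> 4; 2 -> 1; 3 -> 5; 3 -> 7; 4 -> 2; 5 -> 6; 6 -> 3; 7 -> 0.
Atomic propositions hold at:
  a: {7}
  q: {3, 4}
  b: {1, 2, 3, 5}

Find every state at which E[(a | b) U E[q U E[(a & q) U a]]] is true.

Sat(a | b) = {1, 2, 3, 5, 7}
Sat(a & q) = ∅
E[(a & q) U a]: least fixpoint, start Z0 = Sat(a) = {7}, add states in Sat(a & q) with some successor in Z. Already a fixed point.
Sat(E[(a & q) U a]) = {7}
E[q U E[(a & q) U a]]: least fixpoint, start Z0 = Sat(E[(a & q) U a]) = {7}, add states in Sat(q) with some successor in Z. Z1 = {3, 7}; fixed.
Sat(E[q U E[(a & q) U a]]) = {3, 7}
E[(a | b) U E[q U E[(a & q) U a]]]: least fixpoint, start Z0 = Sat(E[q U E[(a & q) U a]]) = {3, 7}, add states in Sat(a | b) with some successor in Z. Already a fixed point.
Sat(E[(a | b) U E[q U E[(a & q) U a]]]) = {3, 7}

{3, 7}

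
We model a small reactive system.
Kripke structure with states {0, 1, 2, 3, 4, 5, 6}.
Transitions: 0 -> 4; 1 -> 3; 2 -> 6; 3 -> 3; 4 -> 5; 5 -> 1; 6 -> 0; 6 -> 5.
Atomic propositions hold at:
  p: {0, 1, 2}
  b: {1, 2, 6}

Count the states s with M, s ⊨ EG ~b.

1

Sat(~b) = {0, 3, 4, 5}
EG ~b: greatest fixpoint, start Z0 = {0, 3, 4, 5}, keep only states in Sat with some successor in Z. Z1 = {0, 3, 4}; Z2 = {0, 3}; Z3 = {3}; fixed.
Sat(EG ~b) = {3}
|Sat(EG ~b)| = |{3}| = 1.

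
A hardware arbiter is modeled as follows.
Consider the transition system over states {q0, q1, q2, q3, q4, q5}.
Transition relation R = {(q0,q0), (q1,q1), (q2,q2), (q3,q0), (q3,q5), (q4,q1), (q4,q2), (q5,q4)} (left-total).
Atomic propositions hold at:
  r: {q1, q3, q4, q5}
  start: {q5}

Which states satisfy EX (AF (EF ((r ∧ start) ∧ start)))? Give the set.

{q3}

Sat(r ∧ start) = {q5}
Sat((r ∧ start) ∧ start) = {q5}
EF ((r ∧ start) ∧ start): least fixpoint, start Z0 = {q5}, add states with some successor in Z. Z1 = {q3, q5}; fixed.
Sat(EF ((r ∧ start) ∧ start)) = {q3, q5}
AF (EF ((r ∧ start) ∧ start)): least fixpoint, start Z0 = {q3, q5}, add states with every successor in Z. Already a fixed point.
Sat(AF (EF ((r ∧ start) ∧ start))) = {q3, q5}
Sat(EX (AF (EF ((r ∧ start) ∧ start)))) = {s : some successor in {q3, q5}} = {q3}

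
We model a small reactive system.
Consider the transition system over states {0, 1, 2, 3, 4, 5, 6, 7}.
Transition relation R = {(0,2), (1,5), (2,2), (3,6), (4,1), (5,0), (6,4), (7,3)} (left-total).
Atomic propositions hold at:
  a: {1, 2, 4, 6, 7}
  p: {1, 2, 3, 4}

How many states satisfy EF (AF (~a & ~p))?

Sat(~a) = {0, 3, 5}
Sat(~p) = {0, 5, 6, 7}
Sat(~a & ~p) = {0, 5}
AF (~a & ~p): least fixpoint, start Z0 = {0, 5}, add states with every successor in Z. Z1 = {0, 1, 5}; Z2 = {0, 1, 4, 5}; Z3 = {0, 1, 4, 5, 6}; Z4 = {0, 1, 3, 4, 5, 6}; Z5 = {0, 1, 3, 4, 5, 6, 7}; fixed.
Sat(AF (~a & ~p)) = {0, 1, 3, 4, 5, 6, 7}
EF (AF (~a & ~p)): least fixpoint, start Z0 = {0, 1, 3, 4, 5, 6, 7}, add states with some successor in Z. Already a fixed point.
Sat(EF (AF (~a & ~p))) = {0, 1, 3, 4, 5, 6, 7}
|Sat(EF (AF (~a & ~p)))| = |{0, 1, 3, 4, 5, 6, 7}| = 7.

7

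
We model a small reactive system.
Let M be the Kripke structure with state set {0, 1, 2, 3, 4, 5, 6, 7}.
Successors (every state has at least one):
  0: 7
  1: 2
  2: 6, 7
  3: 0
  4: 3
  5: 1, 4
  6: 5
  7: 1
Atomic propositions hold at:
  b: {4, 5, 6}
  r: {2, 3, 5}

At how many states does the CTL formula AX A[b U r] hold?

3

A[b U r]: least fixpoint, start Z0 = Sat(r) = {2, 3, 5}, add states in Sat(b) with every successor in Z. Z1 = {2, 3, 4, 5, 6}; fixed.
Sat(A[b U r]) = {2, 3, 4, 5, 6}
Sat(AX A[b U r]) = {s : every successor in {2, 3, 4, 5, 6}} = {1, 4, 6}
|Sat(AX A[b U r])| = |{1, 4, 6}| = 3.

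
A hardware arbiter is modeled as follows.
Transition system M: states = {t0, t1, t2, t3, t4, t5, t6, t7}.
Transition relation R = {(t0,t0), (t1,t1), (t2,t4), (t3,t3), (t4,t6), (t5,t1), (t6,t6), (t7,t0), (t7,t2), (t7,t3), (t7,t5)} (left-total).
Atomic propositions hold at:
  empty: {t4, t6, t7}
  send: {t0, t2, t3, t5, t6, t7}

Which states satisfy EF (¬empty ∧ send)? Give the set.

Sat(¬empty) = {t0, t1, t2, t3, t5}
Sat(¬empty ∧ send) = {t0, t2, t3, t5}
EF (¬empty ∧ send): least fixpoint, start Z0 = {t0, t2, t3, t5}, add states with some successor in Z. Z1 = {t0, t2, t3, t5, t7}; fixed.
Sat(EF (¬empty ∧ send)) = {t0, t2, t3, t5, t7}

{t0, t2, t3, t5, t7}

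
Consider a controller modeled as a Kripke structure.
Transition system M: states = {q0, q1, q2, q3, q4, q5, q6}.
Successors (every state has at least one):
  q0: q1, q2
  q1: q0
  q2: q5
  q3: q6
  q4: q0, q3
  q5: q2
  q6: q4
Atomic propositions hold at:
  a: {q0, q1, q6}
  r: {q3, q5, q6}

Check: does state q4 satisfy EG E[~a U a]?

Sat(~a) = {q2, q3, q4, q5}
E[~a U a]: least fixpoint, start Z0 = Sat(a) = {q0, q1, q6}, add states in Sat(~a) with some successor in Z. Z1 = {q0, q1, q3, q4, q6}; fixed.
Sat(E[~a U a]) = {q0, q1, q3, q4, q6}
EG E[~a U a]: greatest fixpoint, start Z0 = {q0, q1, q3, q4, q6}, keep only states in Sat with some successor in Z. Already a fixed point.
Sat(EG E[~a U a]) = {q0, q1, q3, q4, q6}
q4 ∈ Sat(EG E[~a U a]) = {q0, q1, q3, q4, q6}, so the formula holds at q4.

Yes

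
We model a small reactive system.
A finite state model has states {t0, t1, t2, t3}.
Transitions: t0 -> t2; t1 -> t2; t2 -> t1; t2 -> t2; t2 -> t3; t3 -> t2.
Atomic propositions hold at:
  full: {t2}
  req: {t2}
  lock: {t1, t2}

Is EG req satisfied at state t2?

EG req: greatest fixpoint, start Z0 = {t2}, keep only states in Sat with some successor in Z. Already a fixed point.
Sat(EG req) = {t2}
t2 ∈ Sat(EG req) = {t2}, so the formula holds at t2.

Yes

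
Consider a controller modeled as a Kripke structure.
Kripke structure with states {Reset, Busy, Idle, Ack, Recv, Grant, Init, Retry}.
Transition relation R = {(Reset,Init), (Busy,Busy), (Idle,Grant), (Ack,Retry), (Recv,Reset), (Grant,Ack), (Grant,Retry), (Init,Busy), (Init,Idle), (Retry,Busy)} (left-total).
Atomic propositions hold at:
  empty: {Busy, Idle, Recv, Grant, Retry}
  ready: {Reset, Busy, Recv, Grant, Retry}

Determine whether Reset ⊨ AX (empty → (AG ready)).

AG ready: greatest fixpoint, start Z0 = {Reset, Busy, Recv, Grant, Retry}, keep only states in Sat with every successor in Z. Z1 = {Busy, Recv, Retry}; Z2 = {Busy, Retry}; fixed.
Sat(AG ready) = {Busy, Retry}
Sat(empty → (AG ready)) = {Reset, Busy, Ack, Init, Retry}
Sat(AX (empty → (AG ready))) = {s : every successor in {Reset, Busy, Ack, Init, Retry}} = {Reset, Busy, Ack, Recv, Grant, Retry}
Reset ∈ Sat(AX (empty → (AG ready))) = {Reset, Busy, Ack, Recv, Grant, Retry}, so the formula holds at Reset.

Yes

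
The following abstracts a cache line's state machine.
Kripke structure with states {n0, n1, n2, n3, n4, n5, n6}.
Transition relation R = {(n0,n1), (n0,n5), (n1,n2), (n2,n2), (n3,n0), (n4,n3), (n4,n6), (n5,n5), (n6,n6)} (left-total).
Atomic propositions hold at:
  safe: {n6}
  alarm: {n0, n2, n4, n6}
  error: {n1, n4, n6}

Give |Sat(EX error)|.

3

Sat(EX error) = {s : some successor in {n1, n4, n6}} = {n0, n4, n6}
|Sat(EX error)| = |{n0, n4, n6}| = 3.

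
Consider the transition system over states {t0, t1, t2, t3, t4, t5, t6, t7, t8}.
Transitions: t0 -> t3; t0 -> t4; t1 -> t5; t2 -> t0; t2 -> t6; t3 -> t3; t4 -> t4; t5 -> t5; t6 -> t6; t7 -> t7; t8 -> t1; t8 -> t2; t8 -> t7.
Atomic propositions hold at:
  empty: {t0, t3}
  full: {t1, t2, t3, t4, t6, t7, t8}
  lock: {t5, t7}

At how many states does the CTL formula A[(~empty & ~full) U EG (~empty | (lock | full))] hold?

8

Sat(~empty) = {t1, t2, t4, t5, t6, t7, t8}
Sat(~full) = {t0, t5}
Sat(~empty & ~full) = {t5}
Sat(lock | full) = {t1, t2, t3, t4, t5, t6, t7, t8}
Sat(~empty | (lock | full)) = {t1, t2, t3, t4, t5, t6, t7, t8}
EG (~empty | (lock | full)): greatest fixpoint, start Z0 = {t1, t2, t3, t4, t5, t6, t7, t8}, keep only states in Sat with some successor in Z. Already a fixed point.
Sat(EG (~empty | (lock | full))) = {t1, t2, t3, t4, t5, t6, t7, t8}
A[(~empty & ~full) U EG (~empty | (lock | full))]: least fixpoint, start Z0 = Sat(EG (~empty | (lock | full))) = {t1, t2, t3, t4, t5, t6, t7, t8}, add states in Sat(~empty & ~full) with every successor in Z. Already a fixed point.
Sat(A[(~empty & ~full) U EG (~empty | (lock | full))]) = {t1, t2, t3, t4, t5, t6, t7, t8}
|Sat(A[(~empty & ~full) U EG (~empty | (lock | full))])| = |{t1, t2, t3, t4, t5, t6, t7, t8}| = 8.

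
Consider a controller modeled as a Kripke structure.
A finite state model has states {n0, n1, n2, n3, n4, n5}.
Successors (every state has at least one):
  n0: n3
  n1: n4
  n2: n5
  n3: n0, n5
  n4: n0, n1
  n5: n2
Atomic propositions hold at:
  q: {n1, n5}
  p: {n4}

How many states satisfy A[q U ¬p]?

5

Sat(¬p) = {n0, n1, n2, n3, n5}
A[q U ¬p]: least fixpoint, start Z0 = Sat(¬p) = {n0, n1, n2, n3, n5}, add states in Sat(q) with every successor in Z. Already a fixed point.
Sat(A[q U ¬p]) = {n0, n1, n2, n3, n5}
|Sat(A[q U ¬p])| = |{n0, n1, n2, n3, n5}| = 5.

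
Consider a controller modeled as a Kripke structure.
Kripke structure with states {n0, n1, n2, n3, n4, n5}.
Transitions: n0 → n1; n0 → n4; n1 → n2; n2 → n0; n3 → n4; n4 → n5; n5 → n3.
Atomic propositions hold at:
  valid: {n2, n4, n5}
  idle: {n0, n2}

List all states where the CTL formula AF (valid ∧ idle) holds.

{n1, n2}

Sat(valid ∧ idle) = {n2}
AF (valid ∧ idle): least fixpoint, start Z0 = {n2}, add states with every successor in Z. Z1 = {n1, n2}; fixed.
Sat(AF (valid ∧ idle)) = {n1, n2}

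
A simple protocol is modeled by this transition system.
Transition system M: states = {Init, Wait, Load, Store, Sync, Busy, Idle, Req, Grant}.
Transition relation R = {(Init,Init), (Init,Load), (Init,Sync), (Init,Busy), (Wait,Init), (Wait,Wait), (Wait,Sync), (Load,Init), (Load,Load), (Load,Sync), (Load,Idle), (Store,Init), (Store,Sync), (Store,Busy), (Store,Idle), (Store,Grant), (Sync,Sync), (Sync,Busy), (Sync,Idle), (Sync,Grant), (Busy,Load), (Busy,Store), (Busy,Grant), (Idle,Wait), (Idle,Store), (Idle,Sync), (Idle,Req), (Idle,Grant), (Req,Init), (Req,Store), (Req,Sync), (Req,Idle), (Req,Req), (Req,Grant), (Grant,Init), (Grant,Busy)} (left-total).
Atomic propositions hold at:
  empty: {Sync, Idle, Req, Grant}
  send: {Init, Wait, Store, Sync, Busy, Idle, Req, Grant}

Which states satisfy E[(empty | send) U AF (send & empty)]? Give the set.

Sat(empty | send) = {Init, Wait, Store, Sync, Busy, Idle, Req, Grant}
Sat(send & empty) = {Sync, Idle, Req, Grant}
AF (send & empty): least fixpoint, start Z0 = {Sync, Idle, Req, Grant}, add states with every successor in Z. Already a fixed point.
Sat(AF (send & empty)) = {Sync, Idle, Req, Grant}
E[(empty | send) U AF (send & empty)]: least fixpoint, start Z0 = Sat(AF (send & empty)) = {Sync, Idle, Req, Grant}, add states in Sat(empty | send) with some successor in Z. Z1 = {Init, Wait, Store, Sync, Busy, Idle, Req, Grant}; fixed.
Sat(E[(empty | send) U AF (send & empty)]) = {Init, Wait, Store, Sync, Busy, Idle, Req, Grant}

{Init, Wait, Store, Sync, Busy, Idle, Req, Grant}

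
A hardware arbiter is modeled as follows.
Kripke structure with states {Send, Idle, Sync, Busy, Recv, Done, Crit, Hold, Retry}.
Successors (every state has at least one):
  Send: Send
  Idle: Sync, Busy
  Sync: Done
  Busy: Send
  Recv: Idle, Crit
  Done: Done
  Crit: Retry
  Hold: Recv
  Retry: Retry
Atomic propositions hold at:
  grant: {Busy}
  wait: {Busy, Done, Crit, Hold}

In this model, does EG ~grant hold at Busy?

Sat(~grant) = {Send, Idle, Sync, Recv, Done, Crit, Hold, Retry}
EG ~grant: greatest fixpoint, start Z0 = {Send, Idle, Sync, Recv, Done, Crit, Hold, Retry}, keep only states in Sat with some successor in Z. Already a fixed point.
Sat(EG ~grant) = {Send, Idle, Sync, Recv, Done, Crit, Hold, Retry}
Busy ∉ Sat(EG ~grant) = {Send, Idle, Sync, Recv, Done, Crit, Hold, Retry}, so the formula does not hold at Busy.

No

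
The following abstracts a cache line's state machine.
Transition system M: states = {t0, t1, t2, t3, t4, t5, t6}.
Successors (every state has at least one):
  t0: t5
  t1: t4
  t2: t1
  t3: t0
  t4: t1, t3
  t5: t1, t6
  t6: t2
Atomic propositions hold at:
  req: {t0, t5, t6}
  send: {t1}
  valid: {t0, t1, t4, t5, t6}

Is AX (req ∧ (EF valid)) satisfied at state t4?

No

EF valid: least fixpoint, start Z0 = {t0, t1, t4, t5, t6}, add states with some successor in Z. Z1 = {t0, t1, t2, t3, t4, t5, t6}; fixed.
Sat(EF valid) = {t0, t1, t2, t3, t4, t5, t6}
Sat(req ∧ (EF valid)) = {t0, t5, t6}
Sat(AX (req ∧ (EF valid))) = {s : every successor in {t0, t5, t6}} = {t0, t3}
t4 ∉ Sat(AX (req ∧ (EF valid))) = {t0, t3}, so the formula does not hold at t4.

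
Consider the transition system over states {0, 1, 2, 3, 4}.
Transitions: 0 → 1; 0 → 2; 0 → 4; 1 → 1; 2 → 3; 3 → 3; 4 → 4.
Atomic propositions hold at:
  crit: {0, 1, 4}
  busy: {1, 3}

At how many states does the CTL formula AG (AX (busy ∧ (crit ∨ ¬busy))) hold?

Sat(¬busy) = {0, 2, 4}
Sat(crit ∨ ¬busy) = {0, 1, 2, 4}
Sat(busy ∧ (crit ∨ ¬busy)) = {1}
Sat(AX (busy ∧ (crit ∨ ¬busy))) = {s : every successor in {1}} = {1}
AG (AX (busy ∧ (crit ∨ ¬busy))): greatest fixpoint, start Z0 = {1}, keep only states in Sat with every successor in Z. Already a fixed point.
Sat(AG (AX (busy ∧ (crit ∨ ¬busy)))) = {1}
|Sat(AG (AX (busy ∧ (crit ∨ ¬busy))))| = |{1}| = 1.

1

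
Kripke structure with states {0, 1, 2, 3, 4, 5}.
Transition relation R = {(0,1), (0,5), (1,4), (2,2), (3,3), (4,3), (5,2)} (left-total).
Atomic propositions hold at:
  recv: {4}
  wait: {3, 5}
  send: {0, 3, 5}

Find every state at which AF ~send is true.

Sat(~send) = {1, 2, 4}
AF ~send: least fixpoint, start Z0 = {1, 2, 4}, add states with every successor in Z. Z1 = {1, 2, 4, 5}; Z2 = {0, 1, 2, 4, 5}; fixed.
Sat(AF ~send) = {0, 1, 2, 4, 5}

{0, 1, 2, 4, 5}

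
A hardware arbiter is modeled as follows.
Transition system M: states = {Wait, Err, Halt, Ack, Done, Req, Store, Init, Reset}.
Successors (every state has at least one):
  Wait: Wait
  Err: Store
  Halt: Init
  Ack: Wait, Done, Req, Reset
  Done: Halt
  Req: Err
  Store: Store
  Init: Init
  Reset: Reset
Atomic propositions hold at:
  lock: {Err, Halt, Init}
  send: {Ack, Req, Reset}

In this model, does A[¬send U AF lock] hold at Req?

Yes

Sat(¬send) = {Wait, Err, Halt, Done, Store, Init}
AF lock: least fixpoint, start Z0 = {Err, Halt, Init}, add states with every successor in Z. Z1 = {Err, Halt, Done, Req, Init}; fixed.
Sat(AF lock) = {Err, Halt, Done, Req, Init}
A[¬send U AF lock]: least fixpoint, start Z0 = Sat(AF lock) = {Err, Halt, Done, Req, Init}, add states in Sat(¬send) with every successor in Z. Already a fixed point.
Sat(A[¬send U AF lock]) = {Err, Halt, Done, Req, Init}
Req ∈ Sat(A[¬send U AF lock]) = {Err, Halt, Done, Req, Init}, so the formula holds at Req.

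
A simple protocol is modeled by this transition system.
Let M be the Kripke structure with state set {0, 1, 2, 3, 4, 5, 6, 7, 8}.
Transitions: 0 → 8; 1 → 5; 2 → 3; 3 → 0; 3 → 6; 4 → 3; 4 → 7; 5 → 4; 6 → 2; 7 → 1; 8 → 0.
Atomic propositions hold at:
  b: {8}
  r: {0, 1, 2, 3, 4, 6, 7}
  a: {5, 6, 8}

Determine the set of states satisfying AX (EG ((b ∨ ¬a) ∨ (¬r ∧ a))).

Sat(¬a) = {0, 1, 2, 3, 4, 7}
Sat(b ∨ ¬a) = {0, 1, 2, 3, 4, 7, 8}
Sat(¬r) = {5, 8}
Sat(¬r ∧ a) = {5, 8}
Sat((b ∨ ¬a) ∨ (¬r ∧ a)) = {0, 1, 2, 3, 4, 5, 7, 8}
EG ((b ∨ ¬a) ∨ (¬r ∧ a)): greatest fixpoint, start Z0 = {0, 1, 2, 3, 4, 5, 7, 8}, keep only states in Sat with some successor in Z. Already a fixed point.
Sat(EG ((b ∨ ¬a) ∨ (¬r ∧ a))) = {0, 1, 2, 3, 4, 5, 7, 8}
Sat(AX (EG ((b ∨ ¬a) ∨ (¬r ∧ a)))) = {s : every successor in {0, 1, 2, 3, 4, 5, 7, 8}} = {0, 1, 2, 4, 5, 6, 7, 8}

{0, 1, 2, 4, 5, 6, 7, 8}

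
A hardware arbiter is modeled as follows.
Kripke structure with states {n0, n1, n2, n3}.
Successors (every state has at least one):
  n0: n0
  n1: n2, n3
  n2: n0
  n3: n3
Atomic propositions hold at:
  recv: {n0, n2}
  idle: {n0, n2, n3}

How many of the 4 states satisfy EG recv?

2

EG recv: greatest fixpoint, start Z0 = {n0, n2}, keep only states in Sat with some successor in Z. Already a fixed point.
Sat(EG recv) = {n0, n2}
|Sat(EG recv)| = |{n0, n2}| = 2.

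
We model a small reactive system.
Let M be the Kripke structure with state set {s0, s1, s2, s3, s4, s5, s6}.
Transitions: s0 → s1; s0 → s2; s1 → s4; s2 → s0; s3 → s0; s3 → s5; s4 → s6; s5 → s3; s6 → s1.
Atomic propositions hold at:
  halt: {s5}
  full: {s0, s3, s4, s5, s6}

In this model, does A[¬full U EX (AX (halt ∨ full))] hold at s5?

Sat(¬full) = {s1, s2}
Sat(halt ∨ full) = {s0, s3, s4, s5, s6}
Sat(AX (halt ∨ full)) = {s : every successor in {s0, s3, s4, s5, s6}} = {s1, s2, s3, s4, s5}
Sat(EX (AX (halt ∨ full))) = {s : some successor in {s1, s2, s3, s4, s5}} = {s0, s1, s3, s5, s6}
A[¬full U EX (AX (halt ∨ full))]: least fixpoint, start Z0 = Sat(EX (AX (halt ∨ full))) = {s0, s1, s3, s5, s6}, add states in Sat(¬full) with every successor in Z. Z1 = {s0, s1, s2, s3, s5, s6}; fixed.
Sat(A[¬full U EX (AX (halt ∨ full))]) = {s0, s1, s2, s3, s5, s6}
s5 ∈ Sat(A[¬full U EX (AX (halt ∨ full))]) = {s0, s1, s2, s3, s5, s6}, so the formula holds at s5.

Yes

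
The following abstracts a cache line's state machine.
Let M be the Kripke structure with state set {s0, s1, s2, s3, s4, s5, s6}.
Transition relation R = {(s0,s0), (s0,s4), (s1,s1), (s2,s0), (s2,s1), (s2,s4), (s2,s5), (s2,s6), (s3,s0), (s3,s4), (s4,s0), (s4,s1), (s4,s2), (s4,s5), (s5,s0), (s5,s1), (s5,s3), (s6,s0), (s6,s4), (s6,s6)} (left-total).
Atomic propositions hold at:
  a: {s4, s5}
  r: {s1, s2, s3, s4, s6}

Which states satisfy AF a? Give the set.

AF a: least fixpoint, start Z0 = {s4, s5}, add states with every successor in Z. Already a fixed point.
Sat(AF a) = {s4, s5}

{s4, s5}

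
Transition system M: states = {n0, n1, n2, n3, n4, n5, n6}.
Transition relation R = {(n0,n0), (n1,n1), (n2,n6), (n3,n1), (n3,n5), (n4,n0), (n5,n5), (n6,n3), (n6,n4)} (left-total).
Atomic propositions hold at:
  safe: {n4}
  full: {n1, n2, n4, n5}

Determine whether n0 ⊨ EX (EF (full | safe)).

Sat(full | safe) = {n1, n2, n4, n5}
EF (full | safe): least fixpoint, start Z0 = {n1, n2, n4, n5}, add states with some successor in Z. Z1 = {n1, n2, n3, n4, n5, n6}; fixed.
Sat(EF (full | safe)) = {n1, n2, n3, n4, n5, n6}
Sat(EX (EF (full | safe))) = {s : some successor in {n1, n2, n3, n4, n5, n6}} = {n1, n2, n3, n5, n6}
n0 ∉ Sat(EX (EF (full | safe))) = {n1, n2, n3, n5, n6}, so the formula does not hold at n0.

No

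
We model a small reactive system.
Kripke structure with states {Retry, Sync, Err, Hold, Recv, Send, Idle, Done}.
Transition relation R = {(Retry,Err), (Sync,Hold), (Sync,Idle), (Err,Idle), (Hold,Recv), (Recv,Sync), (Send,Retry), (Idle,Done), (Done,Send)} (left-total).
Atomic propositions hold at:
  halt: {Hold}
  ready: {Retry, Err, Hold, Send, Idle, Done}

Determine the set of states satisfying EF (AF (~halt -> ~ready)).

Sat(~halt) = {Retry, Sync, Err, Recv, Send, Idle, Done}
Sat(~ready) = {Sync, Recv}
Sat(~halt -> ~ready) = {Sync, Hold, Recv}
AF (~halt -> ~ready): least fixpoint, start Z0 = {Sync, Hold, Recv}, add states with every successor in Z. Already a fixed point.
Sat(AF (~halt -> ~ready)) = {Sync, Hold, Recv}
EF (AF (~halt -> ~ready)): least fixpoint, start Z0 = {Sync, Hold, Recv}, add states with some successor in Z. Already a fixed point.
Sat(EF (AF (~halt -> ~ready))) = {Sync, Hold, Recv}

{Sync, Hold, Recv}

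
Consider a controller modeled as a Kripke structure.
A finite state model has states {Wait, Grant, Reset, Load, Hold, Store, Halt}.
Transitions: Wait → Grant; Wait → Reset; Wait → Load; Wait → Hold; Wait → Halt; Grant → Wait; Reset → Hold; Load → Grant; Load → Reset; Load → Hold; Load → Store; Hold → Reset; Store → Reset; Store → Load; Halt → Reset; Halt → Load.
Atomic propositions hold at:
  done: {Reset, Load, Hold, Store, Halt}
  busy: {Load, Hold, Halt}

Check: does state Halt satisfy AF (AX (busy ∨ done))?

Sat(busy ∨ done) = {Reset, Load, Hold, Store, Halt}
Sat(AX (busy ∨ done)) = {s : every successor in {Reset, Load, Hold, Store, Halt}} = {Reset, Hold, Store, Halt}
AF (AX (busy ∨ done)): least fixpoint, start Z0 = {Reset, Hold, Store, Halt}, add states with every successor in Z. Already a fixed point.
Sat(AF (AX (busy ∨ done))) = {Reset, Hold, Store, Halt}
Halt ∈ Sat(AF (AX (busy ∨ done))) = {Reset, Hold, Store, Halt}, so the formula holds at Halt.

Yes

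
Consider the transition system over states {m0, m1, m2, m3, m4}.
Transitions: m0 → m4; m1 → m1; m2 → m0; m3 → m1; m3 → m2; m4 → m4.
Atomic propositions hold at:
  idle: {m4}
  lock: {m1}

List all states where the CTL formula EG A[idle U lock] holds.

{m1}

A[idle U lock]: least fixpoint, start Z0 = Sat(lock) = {m1}, add states in Sat(idle) with every successor in Z. Already a fixed point.
Sat(A[idle U lock]) = {m1}
EG A[idle U lock]: greatest fixpoint, start Z0 = {m1}, keep only states in Sat with some successor in Z. Already a fixed point.
Sat(EG A[idle U lock]) = {m1}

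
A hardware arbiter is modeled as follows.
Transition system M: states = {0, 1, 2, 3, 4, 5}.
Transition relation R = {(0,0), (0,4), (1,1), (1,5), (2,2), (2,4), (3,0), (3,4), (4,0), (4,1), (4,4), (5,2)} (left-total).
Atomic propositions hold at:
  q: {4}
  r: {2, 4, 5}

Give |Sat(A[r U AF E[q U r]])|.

3

E[q U r]: least fixpoint, start Z0 = Sat(r) = {2, 4, 5}, add states in Sat(q) with some successor in Z. Already a fixed point.
Sat(E[q U r]) = {2, 4, 5}
AF E[q U r]: least fixpoint, start Z0 = {2, 4, 5}, add states with every successor in Z. Already a fixed point.
Sat(AF E[q U r]) = {2, 4, 5}
A[r U AF E[q U r]]: least fixpoint, start Z0 = Sat(AF E[q U r]) = {2, 4, 5}, add states in Sat(r) with every successor in Z. Already a fixed point.
Sat(A[r U AF E[q U r]]) = {2, 4, 5}
|Sat(A[r U AF E[q U r]])| = |{2, 4, 5}| = 3.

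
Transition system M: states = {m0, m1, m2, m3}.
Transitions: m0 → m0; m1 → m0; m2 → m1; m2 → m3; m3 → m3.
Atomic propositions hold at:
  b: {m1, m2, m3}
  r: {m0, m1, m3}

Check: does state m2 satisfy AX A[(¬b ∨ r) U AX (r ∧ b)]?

Sat(¬b) = {m0}
Sat(¬b ∨ r) = {m0, m1, m3}
Sat(r ∧ b) = {m1, m3}
Sat(AX (r ∧ b)) = {s : every successor in {m1, m3}} = {m2, m3}
A[(¬b ∨ r) U AX (r ∧ b)]: least fixpoint, start Z0 = Sat(AX (r ∧ b)) = {m2, m3}, add states in Sat(¬b ∨ r) with every successor in Z. Already a fixed point.
Sat(A[(¬b ∨ r) U AX (r ∧ b)]) = {m2, m3}
Sat(AX A[(¬b ∨ r) U AX (r ∧ b)]) = {s : every successor in {m2, m3}} = {m3}
m2 ∉ Sat(AX A[(¬b ∨ r) U AX (r ∧ b)]) = {m3}, so the formula does not hold at m2.

No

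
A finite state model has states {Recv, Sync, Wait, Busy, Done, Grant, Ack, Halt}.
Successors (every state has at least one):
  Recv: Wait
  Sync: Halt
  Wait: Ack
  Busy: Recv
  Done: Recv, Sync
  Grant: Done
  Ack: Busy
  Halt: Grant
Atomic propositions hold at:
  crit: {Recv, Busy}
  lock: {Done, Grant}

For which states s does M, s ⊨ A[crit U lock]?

A[crit U lock]: least fixpoint, start Z0 = Sat(lock) = {Done, Grant}, add states in Sat(crit) with every successor in Z. Already a fixed point.
Sat(A[crit U lock]) = {Done, Grant}

{Done, Grant}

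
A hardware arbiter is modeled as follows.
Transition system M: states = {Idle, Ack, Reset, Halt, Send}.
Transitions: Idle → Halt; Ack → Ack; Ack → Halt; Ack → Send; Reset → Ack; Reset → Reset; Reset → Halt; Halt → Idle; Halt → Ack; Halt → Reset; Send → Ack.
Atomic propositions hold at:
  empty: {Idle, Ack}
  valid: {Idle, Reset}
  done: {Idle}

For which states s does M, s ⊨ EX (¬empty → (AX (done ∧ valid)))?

{Ack, Reset, Halt, Send}

Sat(¬empty) = {Reset, Halt, Send}
Sat(done ∧ valid) = {Idle}
Sat(AX (done ∧ valid)) = {s : every successor in {Idle}} = ∅
Sat(¬empty → (AX (done ∧ valid))) = {Idle, Ack}
Sat(EX (¬empty → (AX (done ∧ valid)))) = {s : some successor in {Idle, Ack}} = {Ack, Reset, Halt, Send}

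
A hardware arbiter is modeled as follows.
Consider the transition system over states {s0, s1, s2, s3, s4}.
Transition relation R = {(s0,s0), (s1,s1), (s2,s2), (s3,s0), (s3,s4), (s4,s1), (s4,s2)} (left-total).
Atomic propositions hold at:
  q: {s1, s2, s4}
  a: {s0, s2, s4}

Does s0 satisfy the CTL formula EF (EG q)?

EG q: greatest fixpoint, start Z0 = {s1, s2, s4}, keep only states in Sat with some successor in Z. Already a fixed point.
Sat(EG q) = {s1, s2, s4}
EF (EG q): least fixpoint, start Z0 = {s1, s2, s4}, add states with some successor in Z. Z1 = {s1, s2, s3, s4}; fixed.
Sat(EF (EG q)) = {s1, s2, s3, s4}
s0 ∉ Sat(EF (EG q)) = {s1, s2, s3, s4}, so the formula does not hold at s0.

No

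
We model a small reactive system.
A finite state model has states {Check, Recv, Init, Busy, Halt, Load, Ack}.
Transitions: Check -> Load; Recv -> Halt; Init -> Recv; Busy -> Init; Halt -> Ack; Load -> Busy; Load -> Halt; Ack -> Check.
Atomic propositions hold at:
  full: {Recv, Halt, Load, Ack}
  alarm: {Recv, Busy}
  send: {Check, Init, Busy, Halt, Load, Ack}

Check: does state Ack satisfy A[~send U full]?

Sat(~send) = {Recv}
A[~send U full]: least fixpoint, start Z0 = Sat(full) = {Recv, Halt, Load, Ack}, add states in Sat(~send) with every successor in Z. Already a fixed point.
Sat(A[~send U full]) = {Recv, Halt, Load, Ack}
Ack ∈ Sat(A[~send U full]) = {Recv, Halt, Load, Ack}, so the formula holds at Ack.

Yes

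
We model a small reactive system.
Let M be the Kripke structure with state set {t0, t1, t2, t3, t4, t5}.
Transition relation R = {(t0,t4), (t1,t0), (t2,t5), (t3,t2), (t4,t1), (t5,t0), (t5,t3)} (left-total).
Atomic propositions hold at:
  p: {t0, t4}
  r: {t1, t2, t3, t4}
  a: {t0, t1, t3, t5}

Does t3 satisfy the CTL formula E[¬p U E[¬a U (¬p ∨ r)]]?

Yes

Sat(¬p) = {t1, t2, t3, t5}
Sat(¬a) = {t2, t4}
Sat(¬p ∨ r) = {t1, t2, t3, t4, t5}
E[¬a U (¬p ∨ r)]: least fixpoint, start Z0 = Sat((¬p ∨ r)) = {t1, t2, t3, t4, t5}, add states in Sat(¬a) with some successor in Z. Already a fixed point.
Sat(E[¬a U (¬p ∨ r)]) = {t1, t2, t3, t4, t5}
E[¬p U E[¬a U (¬p ∨ r)]]: least fixpoint, start Z0 = Sat(E[¬a U (¬p ∨ r)]) = {t1, t2, t3, t4, t5}, add states in Sat(¬p) with some successor in Z. Already a fixed point.
Sat(E[¬p U E[¬a U (¬p ∨ r)]]) = {t1, t2, t3, t4, t5}
t3 ∈ Sat(E[¬p U E[¬a U (¬p ∨ r)]]) = {t1, t2, t3, t4, t5}, so the formula holds at t3.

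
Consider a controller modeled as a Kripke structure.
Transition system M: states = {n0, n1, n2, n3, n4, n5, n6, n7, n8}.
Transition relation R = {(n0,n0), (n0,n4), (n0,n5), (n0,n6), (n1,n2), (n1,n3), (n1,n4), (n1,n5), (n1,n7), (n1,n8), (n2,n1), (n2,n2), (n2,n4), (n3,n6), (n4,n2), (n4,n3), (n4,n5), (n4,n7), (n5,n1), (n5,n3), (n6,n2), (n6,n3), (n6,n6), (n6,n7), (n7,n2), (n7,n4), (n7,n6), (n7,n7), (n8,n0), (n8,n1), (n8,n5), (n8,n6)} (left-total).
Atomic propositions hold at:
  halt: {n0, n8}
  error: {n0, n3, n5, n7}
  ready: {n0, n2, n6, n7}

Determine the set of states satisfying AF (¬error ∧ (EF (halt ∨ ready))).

Sat(¬error) = {n1, n2, n4, n6, n8}
Sat(halt ∨ ready) = {n0, n2, n6, n7, n8}
EF (halt ∨ ready): least fixpoint, start Z0 = {n0, n2, n6, n7, n8}, add states with some successor in Z. Z1 = {n0, n1, n2, n3, n4, n6, n7, n8}; Z2 = {n0, n1, n2, n3, n4, n5, n6, n7, n8}; fixed.
Sat(EF (halt ∨ ready)) = {n0, n1, n2, n3, n4, n5, n6, n7, n8}
Sat(¬error ∧ (EF (halt ∨ ready))) = {n1, n2, n4, n6, n8}
AF (¬error ∧ (EF (halt ∨ ready))): least fixpoint, start Z0 = {n1, n2, n4, n6, n8}, add states with every successor in Z. Z1 = {n1, n2, n3, n4, n6, n8}; Z2 = {n1, n2, n3, n4, n5, n6, n8}; fixed.
Sat(AF (¬error ∧ (EF (halt ∨ ready)))) = {n1, n2, n3, n4, n5, n6, n8}

{n1, n2, n3, n4, n5, n6, n8}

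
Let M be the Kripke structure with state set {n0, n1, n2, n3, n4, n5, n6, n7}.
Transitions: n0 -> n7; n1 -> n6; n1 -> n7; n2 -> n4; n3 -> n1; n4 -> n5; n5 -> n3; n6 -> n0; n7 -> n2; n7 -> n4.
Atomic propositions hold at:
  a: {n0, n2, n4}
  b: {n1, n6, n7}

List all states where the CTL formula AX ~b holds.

Sat(~b) = {n0, n2, n3, n4, n5}
Sat(AX ~b) = {s : every successor in {n0, n2, n3, n4, n5}} = {n2, n4, n5, n6, n7}

{n2, n4, n5, n6, n7}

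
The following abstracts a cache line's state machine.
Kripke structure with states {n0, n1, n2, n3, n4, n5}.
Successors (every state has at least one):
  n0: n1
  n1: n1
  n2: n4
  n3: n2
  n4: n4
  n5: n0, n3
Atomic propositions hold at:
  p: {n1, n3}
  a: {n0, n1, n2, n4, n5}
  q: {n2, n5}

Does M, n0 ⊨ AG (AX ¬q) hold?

Yes

Sat(¬q) = {n0, n1, n3, n4}
Sat(AX ¬q) = {s : every successor in {n0, n1, n3, n4}} = {n0, n1, n2, n4, n5}
AG (AX ¬q): greatest fixpoint, start Z0 = {n0, n1, n2, n4, n5}, keep only states in Sat with every successor in Z. Z1 = {n0, n1, n2, n4}; fixed.
Sat(AG (AX ¬q)) = {n0, n1, n2, n4}
n0 ∈ Sat(AG (AX ¬q)) = {n0, n1, n2, n4}, so the formula holds at n0.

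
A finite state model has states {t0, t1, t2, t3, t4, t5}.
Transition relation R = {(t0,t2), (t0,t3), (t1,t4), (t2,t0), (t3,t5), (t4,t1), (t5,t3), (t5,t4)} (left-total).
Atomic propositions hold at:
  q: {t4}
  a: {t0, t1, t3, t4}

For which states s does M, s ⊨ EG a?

{t1, t4}

EG a: greatest fixpoint, start Z0 = {t0, t1, t3, t4}, keep only states in Sat with some successor in Z. Z1 = {t0, t1, t4}; Z2 = {t1, t4}; fixed.
Sat(EG a) = {t1, t4}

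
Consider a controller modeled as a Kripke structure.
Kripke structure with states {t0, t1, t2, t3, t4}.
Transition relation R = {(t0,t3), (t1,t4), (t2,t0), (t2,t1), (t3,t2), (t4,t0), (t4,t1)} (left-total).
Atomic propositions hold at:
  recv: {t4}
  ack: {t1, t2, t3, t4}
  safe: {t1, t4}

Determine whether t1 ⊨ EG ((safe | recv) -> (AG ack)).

No

Sat(safe | recv) = {t1, t4}
AG ack: greatest fixpoint, start Z0 = {t1, t2, t3, t4}, keep only states in Sat with every successor in Z. Z1 = {t1, t3}; Z2 = ∅; fixed.
Sat(AG ack) = ∅
Sat((safe | recv) -> (AG ack)) = {t0, t2, t3}
EG ((safe | recv) -> (AG ack)): greatest fixpoint, start Z0 = {t0, t2, t3}, keep only states in Sat with some successor in Z. Already a fixed point.
Sat(EG ((safe | recv) -> (AG ack))) = {t0, t2, t3}
t1 ∉ Sat(EG ((safe | recv) -> (AG ack))) = {t0, t2, t3}, so the formula does not hold at t1.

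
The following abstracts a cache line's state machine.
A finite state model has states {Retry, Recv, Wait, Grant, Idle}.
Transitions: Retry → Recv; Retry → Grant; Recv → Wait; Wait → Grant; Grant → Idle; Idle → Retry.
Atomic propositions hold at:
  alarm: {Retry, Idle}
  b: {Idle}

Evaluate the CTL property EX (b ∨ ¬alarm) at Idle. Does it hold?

Sat(¬alarm) = {Recv, Wait, Grant}
Sat(b ∨ ¬alarm) = {Recv, Wait, Grant, Idle}
Sat(EX (b ∨ ¬alarm)) = {s : some successor in {Recv, Wait, Grant, Idle}} = {Retry, Recv, Wait, Grant}
Idle ∉ Sat(EX (b ∨ ¬alarm)) = {Retry, Recv, Wait, Grant}, so the formula does not hold at Idle.

No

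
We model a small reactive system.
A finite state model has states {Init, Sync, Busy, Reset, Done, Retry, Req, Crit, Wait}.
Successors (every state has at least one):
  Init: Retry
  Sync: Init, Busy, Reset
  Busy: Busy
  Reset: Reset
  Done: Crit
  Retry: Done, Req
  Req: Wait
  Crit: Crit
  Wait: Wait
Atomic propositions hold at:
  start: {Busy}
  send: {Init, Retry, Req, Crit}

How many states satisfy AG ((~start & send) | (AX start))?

2

Sat(~start) = {Init, Sync, Reset, Done, Retry, Req, Crit, Wait}
Sat(~start & send) = {Init, Retry, Req, Crit}
Sat(AX start) = {s : every successor in {Busy}} = {Busy}
Sat((~start & send) | (AX start)) = {Init, Busy, Retry, Req, Crit}
AG ((~start & send) | (AX start)): greatest fixpoint, start Z0 = {Init, Busy, Retry, Req, Crit}, keep only states in Sat with every successor in Z. Z1 = {Init, Busy, Crit}; Z2 = {Busy, Crit}; fixed.
Sat(AG ((~start & send) | (AX start))) = {Busy, Crit}
|Sat(AG ((~start & send) | (AX start)))| = |{Busy, Crit}| = 2.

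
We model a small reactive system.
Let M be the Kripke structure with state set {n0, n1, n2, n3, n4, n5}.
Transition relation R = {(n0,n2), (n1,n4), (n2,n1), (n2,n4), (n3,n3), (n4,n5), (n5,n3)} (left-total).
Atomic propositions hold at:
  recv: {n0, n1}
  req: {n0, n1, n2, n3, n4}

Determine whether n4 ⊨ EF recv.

EF recv: least fixpoint, start Z0 = {n0, n1}, add states with some successor in Z. Z1 = {n0, n1, n2}; fixed.
Sat(EF recv) = {n0, n1, n2}
n4 ∉ Sat(EF recv) = {n0, n1, n2}, so the formula does not hold at n4.

No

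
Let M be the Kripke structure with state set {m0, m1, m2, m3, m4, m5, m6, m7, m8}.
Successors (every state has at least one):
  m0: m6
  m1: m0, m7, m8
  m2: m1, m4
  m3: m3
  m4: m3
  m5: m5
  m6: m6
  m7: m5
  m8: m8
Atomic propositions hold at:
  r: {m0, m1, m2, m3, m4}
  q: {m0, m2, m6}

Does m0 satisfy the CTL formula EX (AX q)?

Sat(AX q) = {s : every successor in {m0, m2, m6}} = {m0, m6}
Sat(EX (AX q)) = {s : some successor in {m0, m6}} = {m0, m1, m6}
m0 ∈ Sat(EX (AX q)) = {m0, m1, m6}, so the formula holds at m0.

Yes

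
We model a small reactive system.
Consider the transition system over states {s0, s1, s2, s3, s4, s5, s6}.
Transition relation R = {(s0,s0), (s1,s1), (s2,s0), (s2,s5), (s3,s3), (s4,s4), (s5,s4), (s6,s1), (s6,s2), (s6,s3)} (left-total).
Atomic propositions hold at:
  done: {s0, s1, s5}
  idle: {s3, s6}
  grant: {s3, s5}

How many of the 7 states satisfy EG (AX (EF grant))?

1

EF grant: least fixpoint, start Z0 = {s3, s5}, add states with some successor in Z. Z1 = {s2, s3, s5, s6}; fixed.
Sat(EF grant) = {s2, s3, s5, s6}
Sat(AX (EF grant)) = {s : every successor in {s2, s3, s5, s6}} = {s3}
EG (AX (EF grant)): greatest fixpoint, start Z0 = {s3}, keep only states in Sat with some successor in Z. Already a fixed point.
Sat(EG (AX (EF grant))) = {s3}
|Sat(EG (AX (EF grant)))| = |{s3}| = 1.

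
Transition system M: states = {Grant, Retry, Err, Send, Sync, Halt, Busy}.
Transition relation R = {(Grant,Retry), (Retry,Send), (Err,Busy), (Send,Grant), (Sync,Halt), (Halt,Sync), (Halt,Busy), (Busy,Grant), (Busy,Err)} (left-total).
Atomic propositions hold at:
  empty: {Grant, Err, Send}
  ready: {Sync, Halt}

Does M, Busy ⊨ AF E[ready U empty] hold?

Yes

E[ready U empty]: least fixpoint, start Z0 = Sat(empty) = {Grant, Err, Send}, add states in Sat(ready) with some successor in Z. Already a fixed point.
Sat(E[ready U empty]) = {Grant, Err, Send}
AF E[ready U empty]: least fixpoint, start Z0 = {Grant, Err, Send}, add states with every successor in Z. Z1 = {Grant, Retry, Err, Send, Busy}; fixed.
Sat(AF E[ready U empty]) = {Grant, Retry, Err, Send, Busy}
Busy ∈ Sat(AF E[ready U empty]) = {Grant, Retry, Err, Send, Busy}, so the formula holds at Busy.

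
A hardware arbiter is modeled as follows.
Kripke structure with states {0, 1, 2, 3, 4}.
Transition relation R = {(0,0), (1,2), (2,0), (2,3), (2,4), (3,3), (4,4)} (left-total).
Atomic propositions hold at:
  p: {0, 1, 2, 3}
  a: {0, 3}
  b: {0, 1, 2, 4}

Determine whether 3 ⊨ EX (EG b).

EG b: greatest fixpoint, start Z0 = {0, 1, 2, 4}, keep only states in Sat with some successor in Z. Already a fixed point.
Sat(EG b) = {0, 1, 2, 4}
Sat(EX (EG b)) = {s : some successor in {0, 1, 2, 4}} = {0, 1, 2, 4}
3 ∉ Sat(EX (EG b)) = {0, 1, 2, 4}, so the formula does not hold at 3.

No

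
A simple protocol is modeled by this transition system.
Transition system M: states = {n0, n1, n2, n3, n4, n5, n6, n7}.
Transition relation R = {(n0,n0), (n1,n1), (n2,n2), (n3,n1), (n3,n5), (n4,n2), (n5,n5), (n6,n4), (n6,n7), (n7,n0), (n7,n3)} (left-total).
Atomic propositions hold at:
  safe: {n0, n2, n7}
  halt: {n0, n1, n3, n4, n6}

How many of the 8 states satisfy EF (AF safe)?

5

AF safe: least fixpoint, start Z0 = {n0, n2, n7}, add states with every successor in Z. Z1 = {n0, n2, n4, n7}; Z2 = {n0, n2, n4, n6, n7}; fixed.
Sat(AF safe) = {n0, n2, n4, n6, n7}
EF (AF safe): least fixpoint, start Z0 = {n0, n2, n4, n6, n7}, add states with some successor in Z. Already a fixed point.
Sat(EF (AF safe)) = {n0, n2, n4, n6, n7}
|Sat(EF (AF safe))| = |{n0, n2, n4, n6, n7}| = 5.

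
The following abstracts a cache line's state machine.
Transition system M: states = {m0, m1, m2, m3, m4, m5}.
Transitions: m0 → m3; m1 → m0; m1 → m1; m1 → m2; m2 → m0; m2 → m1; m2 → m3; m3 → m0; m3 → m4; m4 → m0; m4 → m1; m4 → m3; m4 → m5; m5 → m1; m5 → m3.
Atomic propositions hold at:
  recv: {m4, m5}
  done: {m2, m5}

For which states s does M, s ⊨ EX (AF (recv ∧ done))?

Sat(recv ∧ done) = {m5}
AF (recv ∧ done): least fixpoint, start Z0 = {m5}, add states with every successor in Z. Already a fixed point.
Sat(AF (recv ∧ done)) = {m5}
Sat(EX (AF (recv ∧ done))) = {s : some successor in {m5}} = {m4}

{m4}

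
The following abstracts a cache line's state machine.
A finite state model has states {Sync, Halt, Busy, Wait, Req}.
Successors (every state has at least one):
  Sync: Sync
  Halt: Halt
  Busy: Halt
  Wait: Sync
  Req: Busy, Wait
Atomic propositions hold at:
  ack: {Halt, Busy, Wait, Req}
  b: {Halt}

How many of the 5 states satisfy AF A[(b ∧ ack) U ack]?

Sat(b ∧ ack) = {Halt}
A[(b ∧ ack) U ack]: least fixpoint, start Z0 = Sat(ack) = {Halt, Busy, Wait, Req}, add states in Sat(b ∧ ack) with every successor in Z. Already a fixed point.
Sat(A[(b ∧ ack) U ack]) = {Halt, Busy, Wait, Req}
AF A[(b ∧ ack) U ack]: least fixpoint, start Z0 = {Halt, Busy, Wait, Req}, add states with every successor in Z. Already a fixed point.
Sat(AF A[(b ∧ ack) U ack]) = {Halt, Busy, Wait, Req}
|Sat(AF A[(b ∧ ack) U ack])| = |{Halt, Busy, Wait, Req}| = 4.

4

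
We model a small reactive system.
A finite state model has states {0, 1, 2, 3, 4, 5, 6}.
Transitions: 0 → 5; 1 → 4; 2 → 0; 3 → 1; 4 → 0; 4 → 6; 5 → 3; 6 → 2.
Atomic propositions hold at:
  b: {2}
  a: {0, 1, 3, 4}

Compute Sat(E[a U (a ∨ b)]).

Sat(a ∨ b) = {0, 1, 2, 3, 4}
E[a U (a ∨ b)]: least fixpoint, start Z0 = Sat((a ∨ b)) = {0, 1, 2, 3, 4}, add states in Sat(a) with some successor in Z. Already a fixed point.
Sat(E[a U (a ∨ b)]) = {0, 1, 2, 3, 4}

{0, 1, 2, 3, 4}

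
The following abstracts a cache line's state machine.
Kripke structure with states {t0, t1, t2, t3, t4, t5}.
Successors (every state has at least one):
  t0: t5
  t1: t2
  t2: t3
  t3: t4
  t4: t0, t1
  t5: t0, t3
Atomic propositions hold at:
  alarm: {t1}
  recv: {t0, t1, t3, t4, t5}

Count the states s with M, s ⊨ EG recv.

4

EG recv: greatest fixpoint, start Z0 = {t0, t1, t3, t4, t5}, keep only states in Sat with some successor in Z. Z1 = {t0, t3, t4, t5}; fixed.
Sat(EG recv) = {t0, t3, t4, t5}
|Sat(EG recv)| = |{t0, t3, t4, t5}| = 4.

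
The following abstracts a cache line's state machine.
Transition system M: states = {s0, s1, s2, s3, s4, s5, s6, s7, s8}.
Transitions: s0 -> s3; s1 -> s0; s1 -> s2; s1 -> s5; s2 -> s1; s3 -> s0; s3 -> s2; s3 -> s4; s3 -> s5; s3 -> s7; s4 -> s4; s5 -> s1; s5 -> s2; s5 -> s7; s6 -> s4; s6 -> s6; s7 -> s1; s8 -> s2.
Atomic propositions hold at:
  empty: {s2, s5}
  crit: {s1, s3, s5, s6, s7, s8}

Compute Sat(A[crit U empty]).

{s2, s5, s8}

A[crit U empty]: least fixpoint, start Z0 = Sat(empty) = {s2, s5}, add states in Sat(crit) with every successor in Z. Z1 = {s2, s5, s8}; fixed.
Sat(A[crit U empty]) = {s2, s5, s8}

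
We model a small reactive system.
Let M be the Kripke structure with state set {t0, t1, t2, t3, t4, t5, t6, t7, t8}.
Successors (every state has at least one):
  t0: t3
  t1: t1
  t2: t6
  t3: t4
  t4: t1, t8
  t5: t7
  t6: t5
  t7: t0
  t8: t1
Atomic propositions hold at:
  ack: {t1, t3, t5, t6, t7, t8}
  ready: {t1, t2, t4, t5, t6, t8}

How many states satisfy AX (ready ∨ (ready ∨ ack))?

Sat(ready ∨ ack) = {t1, t2, t3, t4, t5, t6, t7, t8}
Sat(ready ∨ (ready ∨ ack)) = {t1, t2, t3, t4, t5, t6, t7, t8}
Sat(AX (ready ∨ (ready ∨ ack))) = {s : every successor in {t1, t2, t3, t4, t5, t6, t7, t8}} = {t0, t1, t2, t3, t4, t5, t6, t8}
|Sat(AX (ready ∨ (ready ∨ ack)))| = |{t0, t1, t2, t3, t4, t5, t6, t8}| = 8.

8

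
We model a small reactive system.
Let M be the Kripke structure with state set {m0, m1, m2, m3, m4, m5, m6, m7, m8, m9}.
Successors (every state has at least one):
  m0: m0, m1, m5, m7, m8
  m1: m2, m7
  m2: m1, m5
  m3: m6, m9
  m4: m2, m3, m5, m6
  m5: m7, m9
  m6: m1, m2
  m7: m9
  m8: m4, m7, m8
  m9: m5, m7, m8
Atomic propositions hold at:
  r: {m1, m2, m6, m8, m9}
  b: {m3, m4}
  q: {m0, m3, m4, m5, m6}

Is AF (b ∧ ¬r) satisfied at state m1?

Sat(¬r) = {m0, m3, m4, m5, m7}
Sat(b ∧ ¬r) = {m3, m4}
AF (b ∧ ¬r): least fixpoint, start Z0 = {m3, m4}, add states with every successor in Z. Already a fixed point.
Sat(AF (b ∧ ¬r)) = {m3, m4}
m1 ∉ Sat(AF (b ∧ ¬r)) = {m3, m4}, so the formula does not hold at m1.

No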